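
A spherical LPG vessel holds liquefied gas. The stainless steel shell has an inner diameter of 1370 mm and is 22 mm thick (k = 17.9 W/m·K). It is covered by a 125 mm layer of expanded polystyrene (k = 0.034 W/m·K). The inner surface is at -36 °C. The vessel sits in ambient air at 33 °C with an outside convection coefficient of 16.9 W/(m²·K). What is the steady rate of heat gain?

Q ≈ 137 W

For a spherical shell R = (1/r₁ − 1/r₂)/(4πk); film R = 1/(h·4πr²). In series:
R_stainless steel shell = (1/0.685 − 1/0.707)/(4π×17.9) = 2.02×10^-4 K/W
R_expanded polystyrene = (1/0.707 − 1/0.832)/(4π×0.034) = 0.4974 K/W
R_outer film = 1/(h·4πr_o²) = 1/(16.9×4π×0.832²) = 0.006802 K/W
R_total = 0.5044 K/W
Q = ΔT/R_total = 69/0.5044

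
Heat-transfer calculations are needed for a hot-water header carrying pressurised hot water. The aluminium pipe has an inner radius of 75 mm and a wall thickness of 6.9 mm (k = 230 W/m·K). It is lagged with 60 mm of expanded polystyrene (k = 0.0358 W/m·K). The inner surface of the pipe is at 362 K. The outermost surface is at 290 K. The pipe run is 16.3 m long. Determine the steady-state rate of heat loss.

Q ≈ 480 W

Treating each annulus and film as a series resistance:
R_aluminium pipe wall = ln(81.9/75)/(2π×230×16.3) = 3.736×10^-6 K/W
R_expanded polystyrene = ln(141.9/81.9)/(2π×0.0358×16.3) = 0.1499 K/W
R_total = 0.1499 K/W
Q = ΔT/R_total = 72/0.1499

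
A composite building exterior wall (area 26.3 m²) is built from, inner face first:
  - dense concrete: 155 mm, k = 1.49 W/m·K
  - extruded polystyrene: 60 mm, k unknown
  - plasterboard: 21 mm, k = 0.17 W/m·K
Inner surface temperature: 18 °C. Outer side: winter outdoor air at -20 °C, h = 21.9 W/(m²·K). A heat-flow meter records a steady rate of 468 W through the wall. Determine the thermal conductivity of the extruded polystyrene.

k ≈ 0.0322 W/(m·K)

Treating each layer as a thermal resistance in series:
R_dense concrete = L/(kA) = 0.155/(1.49×26.3) = 0.003955 K/W
R_plasterboard = L/(kA) = 0.021/(0.17×26.3) = 0.004697 K/W
R_outer film = 1/(h_o·A) = 1/(21.9×26.3) = 0.001736 K/W
Sum of known resistances R_other = 0.01039 K/W
Total R = ΔT/Q = 38/468 = 0.0812 K/W
R_extruded polystyrene = R_total − R_other = 0.07081 K/W
k = L/(R·A) = 0.06/(0.07081×26.3)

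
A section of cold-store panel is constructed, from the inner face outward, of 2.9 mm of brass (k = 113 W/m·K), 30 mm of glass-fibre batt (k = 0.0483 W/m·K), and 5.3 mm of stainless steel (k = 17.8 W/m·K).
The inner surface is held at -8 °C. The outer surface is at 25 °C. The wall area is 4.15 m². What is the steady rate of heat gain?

Treating each layer as a thermal resistance in series:
R_brass = L/(kA) = 0.0029/(113×4.15) = 6.184×10^-6 K/W
R_glass-fibre batt = L/(kA) = 0.03/(0.0483×4.15) = 0.1497 K/W
R_stainless steel = L/(kA) = 0.0053/(17.8×4.15) = 7.175×10^-5 K/W
R_total = 0.1497 K/W
Q = ΔT / R_total = 33 / 0.1497

Q ≈ 220 W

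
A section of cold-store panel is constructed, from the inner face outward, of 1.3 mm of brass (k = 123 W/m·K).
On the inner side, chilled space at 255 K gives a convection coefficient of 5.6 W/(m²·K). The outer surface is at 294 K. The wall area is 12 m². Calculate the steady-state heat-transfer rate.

Q ≈ 2620 W

Model the wall as resistances in series:
R_inner film = 1/(h_i·A) = 1/(5.6×12) = 0.01488 K/W
R_brass = L/(kA) = 0.0013/(123×12) = 8.808×10^-7 K/W
R_total = 0.01488 K/W
Q = ΔT / R_total = 39 / 0.01488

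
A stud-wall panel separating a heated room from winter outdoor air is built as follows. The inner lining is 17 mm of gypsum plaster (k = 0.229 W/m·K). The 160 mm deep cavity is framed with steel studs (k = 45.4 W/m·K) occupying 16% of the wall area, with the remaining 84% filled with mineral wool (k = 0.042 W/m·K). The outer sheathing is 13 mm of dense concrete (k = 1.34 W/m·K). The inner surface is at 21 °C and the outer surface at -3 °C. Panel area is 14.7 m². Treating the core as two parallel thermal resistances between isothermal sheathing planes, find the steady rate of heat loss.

Sheathing layers in series; stud and cavity paths in parallel between them.
R_inner = 0.017/(0.229×14.7) = 0.00505 K/W
R_stud  = 0.16/(45.4×0.16×14.7) = 0.001498 K/W
R_cav   = 0.16/(0.042×0.84×14.7) = 0.3085 K/W
1/R_core = 1/R_stud + 1/R_cav → R_core = 0.001491 K/W
R_outer = 0.013/(1.34×14.7) = 6.6×10^-4 K/W
R_total = 0.007201 K/W
Q = ΔT/R_total = 24/0.007201

Q ≈ 3330 W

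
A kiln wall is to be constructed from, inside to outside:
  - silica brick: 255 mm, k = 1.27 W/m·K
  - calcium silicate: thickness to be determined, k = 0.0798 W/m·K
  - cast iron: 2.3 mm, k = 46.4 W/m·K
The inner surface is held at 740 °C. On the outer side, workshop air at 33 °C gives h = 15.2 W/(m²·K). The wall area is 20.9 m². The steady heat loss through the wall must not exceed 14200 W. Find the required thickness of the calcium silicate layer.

Model the wall as resistances in series:
R_silica brick = L/(kA) = 0.255/(1.27×20.9) = 0.009607 K/W
R_cast iron = L/(kA) = 0.0023/(46.4×20.9) = 2.372×10^-6 K/W
R_outer film = 1/(h_o·A) = 1/(15.2×20.9) = 0.003148 K/W
Sum of the known resistances R_other = 0.01276 K/W
Required total resistance R_tot = ΔT/Q_allow = 707/14200 = 0.04979 K/W
R_calcium silicate = R_tot − R_other = 0.03703 K/W
L = R·k·A = 0.03703×0.0798×20.9

L ≈ 61.8 mm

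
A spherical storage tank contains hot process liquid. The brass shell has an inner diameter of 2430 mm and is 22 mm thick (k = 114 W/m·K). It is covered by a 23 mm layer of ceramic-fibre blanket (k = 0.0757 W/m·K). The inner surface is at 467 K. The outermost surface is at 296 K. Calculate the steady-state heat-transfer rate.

Q ≈ 11000 W

Each spherical layer contributes R = (1/r_i − 1/r_o)/(4πk):
R_brass shell = (1/1.215 − 1/1.237)/(4π×114) = 1.022×10^-5 K/W
R_ceramic-fibre blanket = (1/1.237 − 1/1.26)/(4π×0.0757) = 0.01551 K/W
R_total = 0.01552 K/W
Q = ΔT/R_total = 171/0.01552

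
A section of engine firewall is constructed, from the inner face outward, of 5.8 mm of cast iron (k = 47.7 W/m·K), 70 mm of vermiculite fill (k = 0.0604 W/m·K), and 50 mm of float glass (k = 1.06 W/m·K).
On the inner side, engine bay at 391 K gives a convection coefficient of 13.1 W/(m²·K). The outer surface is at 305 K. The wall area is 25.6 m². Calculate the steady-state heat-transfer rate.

Using the resistance-network approach (series):
R_inner film = 1/(h_i·A) = 1/(13.1×25.6) = 0.002982 K/W
R_cast iron = L/(kA) = 0.0058/(47.7×25.6) = 4.75×10^-6 K/W
R_vermiculite fill = L/(kA) = 0.07/(0.0604×25.6) = 0.04527 K/W
R_float glass = L/(kA) = 0.05/(1.06×25.6) = 0.001843 K/W
R_total = 0.0501 K/W
Q = ΔT / R_total = 86 / 0.0501

Q ≈ 1720 W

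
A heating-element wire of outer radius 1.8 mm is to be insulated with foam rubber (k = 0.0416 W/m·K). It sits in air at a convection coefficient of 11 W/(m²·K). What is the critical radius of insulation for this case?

For a cylinder r_cr = k/h = 0.0416/11
r_cr = 3.78 mm; since the bare radius (1.8 mm) is below r_cr, adding a thin layer of insulation will *increase* heat loss.

r_cr ≈ 3.78 mm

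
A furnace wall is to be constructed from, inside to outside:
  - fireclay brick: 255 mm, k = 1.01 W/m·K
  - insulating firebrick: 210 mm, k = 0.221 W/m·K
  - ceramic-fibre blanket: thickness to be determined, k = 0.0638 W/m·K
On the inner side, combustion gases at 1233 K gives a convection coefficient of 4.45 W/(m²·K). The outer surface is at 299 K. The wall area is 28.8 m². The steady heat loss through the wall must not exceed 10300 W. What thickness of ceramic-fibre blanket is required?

Using the resistance-network approach (series):
R_inner film = 1/(h_i·A) = 1/(4.45×28.8) = 0.007803 K/W
R_fireclay brick = L/(kA) = 0.255/(1.01×28.8) = 0.008767 K/W
R_insulating firebrick = L/(kA) = 0.21/(0.221×28.8) = 0.03299 K/W
Sum of the known resistances R_other = 0.04956 K/W
Required total resistance R_tot = ΔT/Q_allow = 934/10300 = 0.09068 K/W
R_ceramic-fibre blanket = R_tot − R_other = 0.04112 K/W
L = R·k·A = 0.04112×0.0638×28.8

L ≈ 75.5 mm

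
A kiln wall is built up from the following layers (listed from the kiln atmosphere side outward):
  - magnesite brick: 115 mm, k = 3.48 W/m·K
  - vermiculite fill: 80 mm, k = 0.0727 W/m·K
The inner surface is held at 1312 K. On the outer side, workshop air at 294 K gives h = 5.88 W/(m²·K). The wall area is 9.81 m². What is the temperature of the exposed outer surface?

T ≈ 427 K

Series thermal resistances:
R_magnesite brick = L/(kA) = 0.115/(3.48×9.81) = 0.003369 K/W
R_vermiculite fill = L/(kA) = 0.08/(0.0727×9.81) = 0.1122 K/W
R_outer film = 1/(h_o·A) = 1/(5.88×9.81) = 0.01734 K/W
R_total = 0.1329 K/W;  Q = ΔT/R_total = 1018/0.1329 = 7661 W
T_interface = T_inner − Q·ΣR(inner→interface) = 1312 − 7660×0.1155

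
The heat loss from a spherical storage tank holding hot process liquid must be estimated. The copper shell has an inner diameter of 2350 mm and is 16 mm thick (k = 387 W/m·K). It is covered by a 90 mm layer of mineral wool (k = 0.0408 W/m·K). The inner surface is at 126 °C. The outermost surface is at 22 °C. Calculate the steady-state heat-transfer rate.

Q ≈ 904 W

Spherical conduction: R = (1/r_in − 1/r_out)/(4πk) per layer; series-sum.
R_copper shell = (1/1.175 − 1/1.191)/(4π×387) = 2.351×10^-6 K/W
R_mineral wool = (1/1.191 − 1/1.281)/(4π×0.0408) = 0.1151 K/W
R_total = 0.1151 K/W
Q = ΔT/R_total = 104/0.1151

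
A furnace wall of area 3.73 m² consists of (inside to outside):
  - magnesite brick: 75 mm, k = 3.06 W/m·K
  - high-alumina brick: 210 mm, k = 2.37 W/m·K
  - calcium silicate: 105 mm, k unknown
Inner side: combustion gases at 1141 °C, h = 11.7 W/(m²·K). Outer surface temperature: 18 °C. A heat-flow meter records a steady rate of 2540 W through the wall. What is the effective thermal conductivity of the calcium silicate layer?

Series thermal resistances:
R_inner film = 1/(h_i·A) = 1/(11.7×3.73) = 0.02291 K/W
R_magnesite brick = L/(kA) = 0.075/(3.06×3.73) = 0.006571 K/W
R_high-alumina brick = L/(kA) = 0.21/(2.37×3.73) = 0.02376 K/W
Sum of known resistances R_other = 0.05324 K/W
Total R = ΔT/Q = 1123/2540 = 0.4421 K/W
R_calcium silicate = R_total − R_other = 0.3889 K/W
k = L/(R·A) = 0.105/(0.3889×3.73)

k ≈ 0.0724 W/(m·K)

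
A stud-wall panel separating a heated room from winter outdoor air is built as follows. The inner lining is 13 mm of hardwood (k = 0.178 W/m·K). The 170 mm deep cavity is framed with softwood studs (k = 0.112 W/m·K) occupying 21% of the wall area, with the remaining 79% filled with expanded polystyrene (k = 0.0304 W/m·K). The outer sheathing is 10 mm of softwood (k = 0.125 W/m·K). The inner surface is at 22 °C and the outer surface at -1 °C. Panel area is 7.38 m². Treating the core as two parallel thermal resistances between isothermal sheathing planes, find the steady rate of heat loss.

Q ≈ 45.5 W

Sheathing layers in series; stud and cavity paths in parallel between them.
R_inner = 0.013/(0.178×7.38) = 0.009896 K/W
R_stud  = 0.17/(0.112×0.21×7.38) = 0.9794 K/W
R_cav   = 0.17/(0.0304×0.79×7.38) = 0.9592 K/W
1/R_core = 1/R_stud + 1/R_cav → R_core = 0.4846 K/W
R_outer = 0.01/(0.125×7.38) = 0.01084 K/W
R_total = 0.5053 K/W
Q = ΔT/R_total = 23/0.5053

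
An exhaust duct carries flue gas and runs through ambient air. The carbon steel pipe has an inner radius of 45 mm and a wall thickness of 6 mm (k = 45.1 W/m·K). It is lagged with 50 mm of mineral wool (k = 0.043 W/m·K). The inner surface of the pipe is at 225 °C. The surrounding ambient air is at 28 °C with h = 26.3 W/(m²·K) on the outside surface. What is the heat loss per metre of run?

Per-layer cylindrical resistances, series-summed:
R_carbon steel pipe wall = ln(51/45)/(2π×45.1×1) = 4.417×10^-4 K/W
R_mineral wool = ln(101/51)/(2π×0.043×1) = 2.529 K/W
R_outer film = 1/(h_o·2πr_oL) = 1/(26.3×2π×0.101×1) = 0.05992 K/W
R_total = 2.589 K/W
Q = ΔT/R_total = 197/2.589

q′ ≈ 76.1 W/m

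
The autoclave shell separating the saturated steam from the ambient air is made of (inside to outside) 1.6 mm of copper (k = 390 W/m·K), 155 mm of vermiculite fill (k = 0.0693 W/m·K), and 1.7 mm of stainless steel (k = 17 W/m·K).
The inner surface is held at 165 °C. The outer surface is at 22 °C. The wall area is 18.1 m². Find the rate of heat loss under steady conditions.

Model the wall as resistances in series:
R_copper = L/(kA) = 0.0016/(390×18.1) = 2.267×10^-7 K/W
R_vermiculite fill = L/(kA) = 0.155/(0.0693×18.1) = 0.1236 K/W
R_stainless steel = L/(kA) = 0.0017/(17×18.1) = 5.525×10^-6 K/W
R_total = 0.1236 K/W
Q = ΔT / R_total = 143 / 0.1236

Q ≈ 1160 W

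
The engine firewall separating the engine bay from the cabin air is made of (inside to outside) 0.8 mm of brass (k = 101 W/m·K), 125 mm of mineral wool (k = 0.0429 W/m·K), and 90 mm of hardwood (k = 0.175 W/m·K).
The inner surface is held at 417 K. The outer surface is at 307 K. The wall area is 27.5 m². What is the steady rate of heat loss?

Q ≈ 882 W

Thermal resistances in series:
R_brass = L/(kA) = 0.0008/(101×27.5) = 2.88×10^-7 K/W
R_mineral wool = L/(kA) = 0.125/(0.0429×27.5) = 0.106 K/W
R_hardwood = L/(kA) = 0.09/(0.175×27.5) = 0.0187 K/W
R_total = 0.1247 K/W
Q = ΔT / R_total = 110 / 0.1247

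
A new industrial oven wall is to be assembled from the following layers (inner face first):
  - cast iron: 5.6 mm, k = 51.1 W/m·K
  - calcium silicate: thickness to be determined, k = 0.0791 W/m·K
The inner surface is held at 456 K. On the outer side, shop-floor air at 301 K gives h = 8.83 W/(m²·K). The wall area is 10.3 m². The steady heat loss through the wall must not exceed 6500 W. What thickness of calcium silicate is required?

L ≈ 10.5 mm

Treating each layer as a thermal resistance in series:
R_cast iron = L/(kA) = 0.0056/(51.1×10.3) = 1.064×10^-5 K/W
R_outer film = 1/(h_o·A) = 1/(8.83×10.3) = 0.011 K/W
Sum of the known resistances R_other = 0.01101 K/W
Required total resistance R_tot = ΔT/Q_allow = 155/6500 = 0.02385 K/W
R_calcium silicate = R_tot − R_other = 0.01284 K/W
L = R·k·A = 0.01284×0.0791×10.3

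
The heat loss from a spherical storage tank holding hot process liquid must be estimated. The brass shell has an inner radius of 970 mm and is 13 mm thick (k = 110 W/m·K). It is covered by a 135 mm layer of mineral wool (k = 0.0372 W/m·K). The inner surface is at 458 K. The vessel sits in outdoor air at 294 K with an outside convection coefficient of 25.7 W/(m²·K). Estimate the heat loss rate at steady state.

Each spherical layer contributes R = (1/r_i − 1/r_o)/(4πk):
R_brass shell = (1/0.97 − 1/0.983)/(4π×110) = 9.863×10^-6 K/W
R_mineral wool = (1/0.983 − 1/1.118)/(4π×0.0372) = 0.2628 K/W
R_outer film = 1/(h·4πr_o²) = 1/(25.7×4π×1.118²) = 0.002477 K/W
R_total = 0.2653 K/W
Q = ΔT/R_total = 164/0.2653

Q ≈ 618 W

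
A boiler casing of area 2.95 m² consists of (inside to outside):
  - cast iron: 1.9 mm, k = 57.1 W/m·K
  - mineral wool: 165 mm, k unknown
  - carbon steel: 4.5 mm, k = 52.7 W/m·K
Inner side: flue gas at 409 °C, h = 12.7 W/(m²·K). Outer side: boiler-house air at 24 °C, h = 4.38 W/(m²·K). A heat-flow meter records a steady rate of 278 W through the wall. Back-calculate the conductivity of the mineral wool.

k ≈ 0.0437 W/(m·K)

Treating each layer as a thermal resistance in series:
R_inner film = 1/(h_i·A) = 1/(12.7×2.95) = 0.02669 K/W
R_cast iron = L/(kA) = 0.0019/(57.1×2.95) = 1.128×10^-5 K/W
R_carbon steel = L/(kA) = 0.0045/(52.7×2.95) = 2.895×10^-5 K/W
R_outer film = 1/(h_o·A) = 1/(4.38×2.95) = 0.07739 K/W
Sum of known resistances R_other = 0.1041 K/W
Total R = ΔT/Q = 385/278 = 1.385 K/W
R_mineral wool = R_total − R_other = 1.281 K/W
k = L/(R·A) = 0.165/(1.281×2.95)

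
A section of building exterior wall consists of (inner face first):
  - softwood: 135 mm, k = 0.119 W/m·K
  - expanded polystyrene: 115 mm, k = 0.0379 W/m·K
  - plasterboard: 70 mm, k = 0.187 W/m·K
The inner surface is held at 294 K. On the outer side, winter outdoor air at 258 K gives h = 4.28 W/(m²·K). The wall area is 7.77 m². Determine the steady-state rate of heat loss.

Thermal resistances in series:
R_softwood = L/(kA) = 0.135/(0.119×7.77) = 0.146 K/W
R_expanded polystyrene = L/(kA) = 0.115/(0.0379×7.77) = 0.3905 K/W
R_plasterboard = L/(kA) = 0.07/(0.187×7.77) = 0.04818 K/W
R_outer film = 1/(h_o·A) = 1/(4.28×7.77) = 0.03007 K/W
R_total = 0.6148 K/W
Q = ΔT / R_total = 36 / 0.6148

Q ≈ 58.6 W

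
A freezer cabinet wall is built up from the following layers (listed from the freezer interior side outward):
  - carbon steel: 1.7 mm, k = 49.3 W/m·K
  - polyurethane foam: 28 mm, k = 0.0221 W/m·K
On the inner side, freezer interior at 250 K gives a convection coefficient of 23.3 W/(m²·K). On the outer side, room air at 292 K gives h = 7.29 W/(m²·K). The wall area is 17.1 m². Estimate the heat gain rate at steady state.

Q ≈ 496 W

Model the wall as resistances in series:
R_inner film = 1/(h_i·A) = 1/(23.3×17.1) = 0.00251 K/W
R_carbon steel = L/(kA) = 0.0017/(49.3×17.1) = 2.017×10^-6 K/W
R_polyurethane foam = L/(kA) = 0.028/(0.0221×17.1) = 0.07409 K/W
R_outer film = 1/(h_o·A) = 1/(7.29×17.1) = 0.008022 K/W
R_total = 0.08463 K/W
Q = ΔT / R_total = 42 / 0.08463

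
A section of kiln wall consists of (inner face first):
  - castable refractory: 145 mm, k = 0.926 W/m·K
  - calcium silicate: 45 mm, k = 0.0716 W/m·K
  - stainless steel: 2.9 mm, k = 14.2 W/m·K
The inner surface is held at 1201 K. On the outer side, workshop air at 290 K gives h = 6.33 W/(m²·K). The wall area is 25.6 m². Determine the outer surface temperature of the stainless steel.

Thermal resistances in series:
R_castable refractory = L/(kA) = 0.145/(0.926×25.6) = 0.006117 K/W
R_calcium silicate = L/(kA) = 0.045/(0.0716×25.6) = 0.02455 K/W
R_stainless steel = L/(kA) = 0.0029/(14.2×25.6) = 7.978×10^-6 K/W
R_outer film = 1/(h_o·A) = 1/(6.33×25.6) = 0.006171 K/W
R_total = 0.03685 K/W;  Q = ΔT/R_total = 911/0.03685 = 24720 W
T_interface = T_inner − Q·ΣR(inner→interface) = 1201 − 24700×0.03068

T ≈ 443 K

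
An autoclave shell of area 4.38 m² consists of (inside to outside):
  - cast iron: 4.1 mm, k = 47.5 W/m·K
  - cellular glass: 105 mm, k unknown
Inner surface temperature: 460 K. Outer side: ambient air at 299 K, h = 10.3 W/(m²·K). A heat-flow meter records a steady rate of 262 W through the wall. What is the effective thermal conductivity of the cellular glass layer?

k ≈ 0.0405 W/(m·K)

Model the wall as resistances in series:
R_cast iron = L/(kA) = 0.0041/(47.5×4.38) = 1.971×10^-5 K/W
R_outer film = 1/(h_o·A) = 1/(10.3×4.38) = 0.02217 K/W
Sum of known resistances R_other = 0.02219 K/W
Total R = ΔT/Q = 161/262 = 0.6145 K/W
R_cellular glass = R_total − R_other = 0.5923 K/W
k = L/(R·A) = 0.105/(0.5923×4.38)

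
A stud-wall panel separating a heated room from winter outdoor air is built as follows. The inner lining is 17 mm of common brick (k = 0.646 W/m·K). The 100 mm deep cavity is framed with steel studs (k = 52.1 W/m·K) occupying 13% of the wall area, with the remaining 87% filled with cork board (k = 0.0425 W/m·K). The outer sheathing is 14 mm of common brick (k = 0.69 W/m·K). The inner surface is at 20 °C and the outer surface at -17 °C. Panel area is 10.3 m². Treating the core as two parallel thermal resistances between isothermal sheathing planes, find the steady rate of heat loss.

Sheathing layers in series; stud and cavity paths in parallel between them.
R_inner = 0.017/(0.646×10.3) = 0.002555 K/W
R_stud  = 0.1/(52.1×0.13×10.3) = 0.001433 K/W
R_cav   = 0.1/(0.0425×0.87×10.3) = 0.2626 K/W
1/R_core = 1/R_stud + 1/R_cav → R_core = 0.001426 K/W
R_outer = 0.014/(0.69×10.3) = 0.00197 K/W
R_total = 0.00595 K/W
Q = ΔT/R_total = 37/0.00595

Q ≈ 6220 W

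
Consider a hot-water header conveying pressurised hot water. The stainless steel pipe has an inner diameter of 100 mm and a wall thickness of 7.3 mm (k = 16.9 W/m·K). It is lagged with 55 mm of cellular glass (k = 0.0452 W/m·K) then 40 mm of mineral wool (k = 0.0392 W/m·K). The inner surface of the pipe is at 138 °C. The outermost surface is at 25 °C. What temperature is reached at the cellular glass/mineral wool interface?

Radial resistances (cylindrical: R_cond = ln(r_o/r_i)/(2πkL), R_conv = 1/(h·2πrL)):
R_stainless steel pipe wall = ln(57.3/50)/(2π×16.9×1) = 0.001283 K/W
R_cellular glass = ln(112.3/57.3)/(2π×0.0452×1) = 2.369 K/W
R_mineral wool = ln(152.3/112.3)/(2π×0.0392×1) = 1.237 K/W
R_total = 3.608 K/W
Q = ΔT/R_total = 113/3.608
Q = 31.3 W/m
T_interface = T_inner − Q·ΣR(inner→interface) = 138 − 31.3×2.371

T ≈ 63.7 °C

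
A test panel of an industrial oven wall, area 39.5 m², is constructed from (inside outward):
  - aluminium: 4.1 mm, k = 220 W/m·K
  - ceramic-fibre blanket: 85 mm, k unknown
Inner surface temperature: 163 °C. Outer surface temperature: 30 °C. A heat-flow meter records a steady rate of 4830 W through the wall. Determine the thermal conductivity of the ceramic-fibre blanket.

Treating each layer as a thermal resistance in series:
R_aluminium = L/(kA) = 0.0041/(220×39.5) = 4.718×10^-7 K/W
Sum of known resistances R_other = 4.718×10^-7 K/W
Total R = ΔT/Q = 133/4830 = 0.02754 K/W
R_ceramic-fibre blanket = R_total − R_other = 0.02754 K/W
k = L/(R·A) = 0.085/(0.02754×39.5)

k ≈ 0.0781 W/(m·K)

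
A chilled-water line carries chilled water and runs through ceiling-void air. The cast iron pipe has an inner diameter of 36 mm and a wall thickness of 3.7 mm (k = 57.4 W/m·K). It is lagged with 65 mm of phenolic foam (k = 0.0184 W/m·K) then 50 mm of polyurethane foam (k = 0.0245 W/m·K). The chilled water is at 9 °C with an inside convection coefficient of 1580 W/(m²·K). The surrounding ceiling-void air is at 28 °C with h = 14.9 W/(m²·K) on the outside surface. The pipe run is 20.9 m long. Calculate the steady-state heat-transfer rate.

For a radial system each layer contributes R = ln(r_out/r_in)/(2πkL); films add R = 1/(hA).
R_inner film = 1/(h_i·2πr₁L) = 1/(1580×2π×0.018×20.9) = 2.678×10^-4 K/W
R_cast iron pipe wall = ln(21.7/18)/(2π×57.4×20.9) = 2.48×10^-5 K/W
R_phenolic foam = ln(86.7/21.7)/(2π×0.0184×20.9) = 0.5733 K/W
R_polyurethane foam = ln(136.7/86.7)/(2π×0.0245×20.9) = 0.1415 K/W
R_outer film = 1/(h_o·2πr_oL) = 1/(14.9×2π×0.1367×20.9) = 0.003739 K/W
R_total = 0.7188 K/W
Q = ΔT/R_total = 19/0.7188

Q ≈ 26.4 W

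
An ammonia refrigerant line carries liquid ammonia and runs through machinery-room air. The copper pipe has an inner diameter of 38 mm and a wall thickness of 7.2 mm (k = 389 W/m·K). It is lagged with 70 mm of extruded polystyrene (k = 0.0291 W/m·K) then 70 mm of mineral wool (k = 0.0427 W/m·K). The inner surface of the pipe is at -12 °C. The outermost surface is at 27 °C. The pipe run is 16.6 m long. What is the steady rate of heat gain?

Q ≈ 70.7 W

Cylindrical conduction, so R = ln(r₂/r₁)/(2πkL) per layer, in series:
R_copper pipe wall = ln(26.2/19)/(2π×389×16.6) = 7.92×10^-6 K/W
R_extruded polystyrene = ln(96.2/26.2)/(2π×0.0291×16.6) = 0.4285 K/W
R_mineral wool = ln(166.2/96.2)/(2π×0.0427×16.6) = 0.1228 K/W
R_total = 0.5513 K/W
Q = ΔT/R_total = 39/0.5513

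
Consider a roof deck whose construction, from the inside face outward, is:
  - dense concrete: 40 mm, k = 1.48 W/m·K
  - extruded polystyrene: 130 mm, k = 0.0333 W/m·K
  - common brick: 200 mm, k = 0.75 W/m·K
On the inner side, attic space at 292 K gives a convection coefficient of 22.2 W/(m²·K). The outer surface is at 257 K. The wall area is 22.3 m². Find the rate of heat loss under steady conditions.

Q ≈ 184 W

Treating each layer as a thermal resistance in series:
R_inner film = 1/(h_i·A) = 1/(22.2×22.3) = 0.00202 K/W
R_dense concrete = L/(kA) = 0.04/(1.48×22.3) = 0.001212 K/W
R_extruded polystyrene = L/(kA) = 0.13/(0.0333×22.3) = 0.1751 K/W
R_common brick = L/(kA) = 0.2/(0.75×22.3) = 0.01196 K/W
R_total = 0.1903 K/W
Q = ΔT / R_total = 35 / 0.1903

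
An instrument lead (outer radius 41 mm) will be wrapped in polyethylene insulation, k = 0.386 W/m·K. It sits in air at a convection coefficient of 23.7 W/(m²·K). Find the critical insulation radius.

For a cylinder r_cr = k/h = 0.386/23.7
r_cr = 16.3 mm; since the bare radius (41 mm) is above r_cr, any added insulation will reduce heat loss.

r_cr ≈ 16.3 mm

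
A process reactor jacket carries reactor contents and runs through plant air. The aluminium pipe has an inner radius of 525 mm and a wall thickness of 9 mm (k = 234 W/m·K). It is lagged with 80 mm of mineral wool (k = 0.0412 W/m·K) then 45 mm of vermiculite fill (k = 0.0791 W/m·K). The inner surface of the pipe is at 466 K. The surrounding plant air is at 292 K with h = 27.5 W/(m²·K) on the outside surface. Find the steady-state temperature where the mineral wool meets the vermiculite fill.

For a radial system each layer contributes R = ln(r_out/r_in)/(2πkL); films add R = 1/(hA).
R_aluminium pipe wall = ln(534/525)/(2π×234×1) = 1.156×10^-5 K/W
R_mineral wool = ln(614/534)/(2π×0.0412×1) = 0.5393 K/W
R_vermiculite fill = ln(659/614)/(2π×0.0791×1) = 0.1423 K/W
R_outer film = 1/(h_o·2πr_oL) = 1/(27.5×2π×0.659×1) = 0.008782 K/W
R_total = 0.6904 K/W
Q = ΔT/R_total = 174/0.6904
Q = 252 W/m
T_interface = T_inner − Q·ΣR(inner→interface) = 466 − 252×0.5393

T ≈ 330 K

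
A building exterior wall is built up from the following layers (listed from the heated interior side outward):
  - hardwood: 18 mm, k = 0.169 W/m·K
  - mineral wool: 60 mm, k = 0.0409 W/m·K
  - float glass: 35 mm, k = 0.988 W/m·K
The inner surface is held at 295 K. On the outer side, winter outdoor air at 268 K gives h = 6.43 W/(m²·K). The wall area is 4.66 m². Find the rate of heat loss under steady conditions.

Q ≈ 71.3 W

Model the wall as resistances in series:
R_hardwood = L/(kA) = 0.018/(0.169×4.66) = 0.02286 K/W
R_mineral wool = L/(kA) = 0.06/(0.0409×4.66) = 0.3148 K/W
R_float glass = L/(kA) = 0.035/(0.988×4.66) = 0.007602 K/W
R_outer film = 1/(h_o·A) = 1/(6.43×4.66) = 0.03337 K/W
R_total = 0.3786 K/W
Q = ΔT / R_total = 27 / 0.3786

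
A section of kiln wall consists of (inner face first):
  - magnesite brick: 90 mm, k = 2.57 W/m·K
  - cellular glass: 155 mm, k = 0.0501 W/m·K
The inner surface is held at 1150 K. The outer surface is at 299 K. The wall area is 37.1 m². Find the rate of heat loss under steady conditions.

Q ≈ 10100 W

Thermal resistances in series:
R_magnesite brick = L/(kA) = 0.09/(2.57×37.1) = 9.439×10^-4 K/W
R_cellular glass = L/(kA) = 0.155/(0.0501×37.1) = 0.08339 K/W
R_total = 0.08434 K/W
Q = ΔT / R_total = 851 / 0.08434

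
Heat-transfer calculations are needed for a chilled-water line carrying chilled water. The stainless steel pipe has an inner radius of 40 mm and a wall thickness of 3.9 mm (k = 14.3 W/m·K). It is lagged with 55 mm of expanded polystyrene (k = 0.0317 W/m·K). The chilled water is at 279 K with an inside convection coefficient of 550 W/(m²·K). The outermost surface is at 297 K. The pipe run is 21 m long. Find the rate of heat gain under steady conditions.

Q ≈ 92.5 W

Radial resistances (cylindrical: R_cond = ln(r_o/r_i)/(2πkL), R_conv = 1/(h·2πrL)):
R_inner film = 1/(h_i·2πr₁L) = 1/(550×2π×0.04×21) = 3.445×10^-4 K/W
R_stainless steel pipe wall = ln(43.9/40)/(2π×14.3×21) = 4.931×10^-5 K/W
R_expanded polystyrene = ln(98.9/43.9)/(2π×0.0317×21) = 0.1942 K/W
R_total = 0.1946 K/W
Q = ΔT/R_total = 18/0.1946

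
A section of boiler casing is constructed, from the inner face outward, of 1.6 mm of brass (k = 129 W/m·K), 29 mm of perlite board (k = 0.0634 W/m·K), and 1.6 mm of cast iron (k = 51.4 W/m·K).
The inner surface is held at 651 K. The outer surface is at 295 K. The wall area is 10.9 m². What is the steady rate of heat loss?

Treating each layer as a thermal resistance in series:
R_brass = L/(kA) = 0.0016/(129×10.9) = 1.138×10^-6 K/W
R_perlite board = L/(kA) = 0.029/(0.0634×10.9) = 0.04196 K/W
R_cast iron = L/(kA) = 0.0016/(51.4×10.9) = 2.856×10^-6 K/W
R_total = 0.04197 K/W
Q = ΔT / R_total = 356 / 0.04197

Q ≈ 8480 W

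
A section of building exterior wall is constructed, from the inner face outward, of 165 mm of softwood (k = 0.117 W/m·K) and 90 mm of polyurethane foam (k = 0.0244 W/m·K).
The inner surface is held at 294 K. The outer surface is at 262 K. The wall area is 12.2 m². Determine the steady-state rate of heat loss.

Model the wall as resistances in series:
R_softwood = L/(kA) = 0.165/(0.117×12.2) = 0.1156 K/W
R_polyurethane foam = L/(kA) = 0.09/(0.0244×12.2) = 0.3023 K/W
R_total = 0.4179 K/W
Q = ΔT / R_total = 32 / 0.4179

Q ≈ 76.6 W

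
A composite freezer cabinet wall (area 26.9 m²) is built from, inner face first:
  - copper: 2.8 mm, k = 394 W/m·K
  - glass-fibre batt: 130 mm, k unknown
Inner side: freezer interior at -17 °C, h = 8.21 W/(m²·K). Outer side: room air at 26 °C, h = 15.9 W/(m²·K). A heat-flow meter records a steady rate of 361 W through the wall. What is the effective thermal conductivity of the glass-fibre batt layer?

Thermal resistances in series:
R_inner film = 1/(h_i·A) = 1/(8.21×26.9) = 0.004528 K/W
R_copper = L/(kA) = 0.0028/(394×26.9) = 2.642×10^-7 K/W
R_outer film = 1/(h_o·A) = 1/(15.9×26.9) = 0.002338 K/W
Sum of known resistances R_other = 0.006866 K/W
Total R = ΔT/Q = 43/361 = 0.1191 K/W
R_glass-fibre batt = R_total − R_other = 0.1122 K/W
k = L/(R·A) = 0.13/(0.1122×26.9)

k ≈ 0.0431 W/(m·K)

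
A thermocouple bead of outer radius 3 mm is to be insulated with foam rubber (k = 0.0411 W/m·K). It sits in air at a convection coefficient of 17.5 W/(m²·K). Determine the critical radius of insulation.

r_cr ≈ 4.7 mm

For a sphere r_cr = 2k/h = 2×0.0411/17.5
r_cr = 4.7 mm; since the bare radius (3 mm) is below r_cr, adding a thin layer of insulation will *increase* heat loss.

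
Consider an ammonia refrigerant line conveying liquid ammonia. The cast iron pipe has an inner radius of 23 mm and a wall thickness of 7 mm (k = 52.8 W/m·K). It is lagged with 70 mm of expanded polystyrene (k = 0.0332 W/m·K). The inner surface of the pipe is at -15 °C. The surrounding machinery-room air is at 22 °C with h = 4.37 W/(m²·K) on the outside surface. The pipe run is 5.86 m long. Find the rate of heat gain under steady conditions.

Cylindrical conduction, so R = ln(r₂/r₁)/(2πkL) per layer, in series:
R_cast iron pipe wall = ln(30/23)/(2π×52.8×5.86) = 1.367×10^-4 K/W
R_expanded polystyrene = ln(100/30)/(2π×0.0332×5.86) = 0.9849 K/W
R_outer film = 1/(h_o·2πr_oL) = 1/(4.37×2π×0.1×5.86) = 0.06215 K/W
R_total = 1.047 K/W
Q = ΔT/R_total = 37/1.047

Q ≈ 35.3 W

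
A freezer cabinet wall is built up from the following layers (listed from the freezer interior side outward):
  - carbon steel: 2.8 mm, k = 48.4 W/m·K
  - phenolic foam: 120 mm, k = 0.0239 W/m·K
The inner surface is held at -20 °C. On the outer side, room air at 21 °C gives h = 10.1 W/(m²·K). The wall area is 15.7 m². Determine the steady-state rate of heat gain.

Series thermal resistances:
R_carbon steel = L/(kA) = 0.0028/(48.4×15.7) = 3.685×10^-6 K/W
R_phenolic foam = L/(kA) = 0.12/(0.0239×15.7) = 0.3198 K/W
R_outer film = 1/(h_o·A) = 1/(10.1×15.7) = 0.006306 K/W
R_total = 0.3261 K/W
Q = ΔT / R_total = 41 / 0.3261

Q ≈ 126 W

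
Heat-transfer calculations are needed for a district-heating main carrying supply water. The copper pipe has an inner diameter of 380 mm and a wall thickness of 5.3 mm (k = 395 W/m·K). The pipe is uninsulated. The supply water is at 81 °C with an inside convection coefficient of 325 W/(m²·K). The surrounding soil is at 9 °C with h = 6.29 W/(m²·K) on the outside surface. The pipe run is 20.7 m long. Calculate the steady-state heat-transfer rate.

Q ≈ 11300 W

Treating each annulus and film as a series resistance:
R_inner film = 1/(h_i·2πr₁L) = 1/(325×2π×0.19×20.7) = 1.245×10^-4 K/W
R_copper pipe wall = ln(195.3/190)/(2π×395×20.7) = 5.355×10^-7 K/W
R_outer film = 1/(h_o·2πr_oL) = 1/(6.29×2π×0.1953×20.7) = 0.006259 K/W
R_total = 0.006384 K/W
Q = ΔT/R_total = 72/0.006384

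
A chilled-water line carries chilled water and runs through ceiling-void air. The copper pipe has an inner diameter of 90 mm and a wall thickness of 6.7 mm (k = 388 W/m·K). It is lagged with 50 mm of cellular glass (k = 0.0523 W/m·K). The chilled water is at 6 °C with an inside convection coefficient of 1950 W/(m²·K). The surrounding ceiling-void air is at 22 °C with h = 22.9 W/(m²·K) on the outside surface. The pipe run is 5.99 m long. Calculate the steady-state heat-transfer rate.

For a radial system each layer contributes R = ln(r_out/r_in)/(2πkL); films add R = 1/(hA).
R_inner film = 1/(h_i·2πr₁L) = 1/(1950×2π×0.045×5.99) = 3.028×10^-4 K/W
R_copper pipe wall = ln(51.7/45)/(2π×388×5.99) = 9.505×10^-6 K/W
R_cellular glass = ln(101.7/51.7)/(2π×0.0523×5.99) = 0.3437 K/W
R_outer film = 1/(h_o·2πr_oL) = 1/(22.9×2π×0.1017×5.99) = 0.01141 K/W
R_total = 0.3554 K/W
Q = ΔT/R_total = 16/0.3554

Q ≈ 45 W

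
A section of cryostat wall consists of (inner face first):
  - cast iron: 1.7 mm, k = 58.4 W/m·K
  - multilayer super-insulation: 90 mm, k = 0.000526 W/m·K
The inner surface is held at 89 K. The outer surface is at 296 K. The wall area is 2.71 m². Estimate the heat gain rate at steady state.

Thermal resistances in series:
R_cast iron = L/(kA) = 0.0017/(58.4×2.71) = 1.074×10^-5 K/W
R_multilayer super-insulation = L/(kA) = 0.09/(0.000526×2.71) = 63.14 K/W
R_total = 63.14 K/W
Q = ΔT / R_total = 207 / 63.14

Q ≈ 3.28 W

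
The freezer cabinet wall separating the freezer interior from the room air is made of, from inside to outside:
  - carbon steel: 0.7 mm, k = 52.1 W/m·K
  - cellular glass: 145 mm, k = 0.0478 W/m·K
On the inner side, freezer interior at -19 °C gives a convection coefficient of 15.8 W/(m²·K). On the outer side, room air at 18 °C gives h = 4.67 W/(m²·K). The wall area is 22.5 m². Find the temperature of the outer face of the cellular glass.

T ≈ 15.6 °C

Using the resistance-network approach (series):
R_inner film = 1/(h_i·A) = 1/(15.8×22.5) = 0.002813 K/W
R_carbon steel = L/(kA) = 0.0007/(52.1×22.5) = 5.971×10^-7 K/W
R_cellular glass = L/(kA) = 0.145/(0.0478×22.5) = 0.1348 K/W
R_outer film = 1/(h_o·A) = 1/(4.67×22.5) = 0.009517 K/W
R_total = 0.1472 K/W;  Q = ΔT/R_total = 37/0.1472 = 251.4 W
T_interface = T_inner + Q·ΣR(inner→interface) = -19 + 251×0.1376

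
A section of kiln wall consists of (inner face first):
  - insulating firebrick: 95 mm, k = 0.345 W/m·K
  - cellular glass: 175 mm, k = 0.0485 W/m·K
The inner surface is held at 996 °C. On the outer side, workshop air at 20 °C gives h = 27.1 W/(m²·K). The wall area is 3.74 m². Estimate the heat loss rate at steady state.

Model the wall as resistances in series:
R_insulating firebrick = L/(kA) = 0.095/(0.345×3.74) = 0.07363 K/W
R_cellular glass = L/(kA) = 0.175/(0.0485×3.74) = 0.9648 K/W
R_outer film = 1/(h_o·A) = 1/(27.1×3.74) = 0.009866 K/W
R_total = 1.048 K/W
Q = ΔT / R_total = 976 / 1.048

Q ≈ 931 W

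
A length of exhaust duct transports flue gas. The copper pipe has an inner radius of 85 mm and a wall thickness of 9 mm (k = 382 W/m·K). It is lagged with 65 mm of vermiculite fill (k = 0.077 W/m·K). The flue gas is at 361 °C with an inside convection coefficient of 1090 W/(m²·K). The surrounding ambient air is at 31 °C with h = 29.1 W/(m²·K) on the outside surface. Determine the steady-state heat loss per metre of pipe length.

Cylindrical conduction, so R = ln(r₂/r₁)/(2πkL) per layer, in series:
R_inner film = 1/(h_i·2πr₁L) = 1/(1090×2π×0.085×1) = 0.001718 K/W
R_copper pipe wall = ln(94/85)/(2π×382×1) = 4.193×10^-5 K/W
R_vermiculite fill = ln(159/94)/(2π×0.077×1) = 1.086 K/W
R_outer film = 1/(h_o·2πr_oL) = 1/(29.1×2π×0.159×1) = 0.0344 K/W
R_total = 1.123 K/W
Q = ΔT/R_total = 330/1.123

q′ ≈ 294 W/m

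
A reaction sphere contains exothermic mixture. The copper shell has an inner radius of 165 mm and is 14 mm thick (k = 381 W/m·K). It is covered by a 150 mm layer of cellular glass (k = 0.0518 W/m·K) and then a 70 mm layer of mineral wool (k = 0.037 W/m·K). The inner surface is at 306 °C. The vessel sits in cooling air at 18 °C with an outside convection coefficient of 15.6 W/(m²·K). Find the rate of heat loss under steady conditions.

Q ≈ 56.6 W

Each spherical layer contributes R = (1/r_i − 1/r_o)/(4πk):
R_copper shell = (1/0.165 − 1/0.179)/(4π×381) = 9.9×10^-5 K/W
R_cellular glass = (1/0.179 − 1/0.329)/(4π×0.0518) = 3.913 K/W
R_mineral wool = (1/0.329 − 1/0.399)/(4π×0.037) = 1.147 K/W
R_outer film = 1/(h·4πr_o²) = 1/(15.6×4π×0.399²) = 0.03204 K/W
R_total = 5.092 K/W
Q = ΔT/R_total = 288/5.092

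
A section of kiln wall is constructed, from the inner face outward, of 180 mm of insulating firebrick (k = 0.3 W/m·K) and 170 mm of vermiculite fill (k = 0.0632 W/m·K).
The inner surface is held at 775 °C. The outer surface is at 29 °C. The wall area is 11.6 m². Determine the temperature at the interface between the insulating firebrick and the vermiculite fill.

Treating each layer as a thermal resistance in series:
R_insulating firebrick = L/(kA) = 0.18/(0.3×11.6) = 0.05172 K/W
R_vermiculite fill = L/(kA) = 0.17/(0.0632×11.6) = 0.2319 K/W
R_total = 0.2836 K/W;  Q = ΔT/R_total = 746/0.2836 = 2630 W
T_interface = T_inner − Q·ΣR(inner→interface) = 775 − 2630×0.05172

T ≈ 639 °C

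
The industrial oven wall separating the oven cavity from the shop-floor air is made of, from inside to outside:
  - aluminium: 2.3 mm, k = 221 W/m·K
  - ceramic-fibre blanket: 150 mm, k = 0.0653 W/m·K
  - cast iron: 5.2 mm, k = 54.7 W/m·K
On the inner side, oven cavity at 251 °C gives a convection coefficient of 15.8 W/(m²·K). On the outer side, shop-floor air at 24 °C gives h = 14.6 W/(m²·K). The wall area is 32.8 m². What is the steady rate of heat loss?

Q ≈ 3070 W

Series thermal resistances:
R_inner film = 1/(h_i·A) = 1/(15.8×32.8) = 0.00193 K/W
R_aluminium = L/(kA) = 0.0023/(221×32.8) = 3.173×10^-7 K/W
R_ceramic-fibre blanket = L/(kA) = 0.15/(0.0653×32.8) = 0.07003 K/W
R_cast iron = L/(kA) = 0.0052/(54.7×32.8) = 2.898×10^-6 K/W
R_outer film = 1/(h_o·A) = 1/(14.6×32.8) = 0.002088 K/W
R_total = 0.07405 K/W
Q = ΔT / R_total = 227 / 0.07405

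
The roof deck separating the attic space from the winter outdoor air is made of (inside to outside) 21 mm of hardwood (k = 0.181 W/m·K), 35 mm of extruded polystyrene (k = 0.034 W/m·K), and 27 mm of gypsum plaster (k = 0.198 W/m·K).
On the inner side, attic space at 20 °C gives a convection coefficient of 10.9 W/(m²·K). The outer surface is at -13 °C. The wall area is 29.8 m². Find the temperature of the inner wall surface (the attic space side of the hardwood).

T ≈ 17.8 °C

Series thermal resistances:
R_inner film = 1/(h_i·A) = 1/(10.9×29.8) = 0.003079 K/W
R_hardwood = L/(kA) = 0.021/(0.181×29.8) = 0.003893 K/W
R_extruded polystyrene = L/(kA) = 0.035/(0.034×29.8) = 0.03454 K/W
R_gypsum plaster = L/(kA) = 0.027/(0.198×29.8) = 0.004576 K/W
R_total = 0.04609 K/W;  Q = ΔT/R_total = 33/0.04609 = 716 W
T_interface = T_inner − Q·ΣR(inner→interface) = 20 − 716×0.003079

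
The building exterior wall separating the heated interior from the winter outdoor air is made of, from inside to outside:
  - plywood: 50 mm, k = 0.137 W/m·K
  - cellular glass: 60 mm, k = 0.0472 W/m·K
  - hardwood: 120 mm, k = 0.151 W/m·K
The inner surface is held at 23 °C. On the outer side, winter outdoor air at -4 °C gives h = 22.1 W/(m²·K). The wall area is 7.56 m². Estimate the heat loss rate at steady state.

Using the resistance-network approach (series):
R_plywood = L/(kA) = 0.05/(0.137×7.56) = 0.04828 K/W
R_cellular glass = L/(kA) = 0.06/(0.0472×7.56) = 0.1681 K/W
R_hardwood = L/(kA) = 0.12/(0.151×7.56) = 0.1051 K/W
R_outer film = 1/(h_o·A) = 1/(22.1×7.56) = 0.005985 K/W
R_total = 0.3275 K/W
Q = ΔT / R_total = 27 / 0.3275

Q ≈ 82.4 W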